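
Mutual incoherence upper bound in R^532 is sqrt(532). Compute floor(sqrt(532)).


23^2 = 529 <= 532 < 576 = 24^2, so 23 <= sqrt(532) < 24.
floor(sqrt(532)) = 23.

23


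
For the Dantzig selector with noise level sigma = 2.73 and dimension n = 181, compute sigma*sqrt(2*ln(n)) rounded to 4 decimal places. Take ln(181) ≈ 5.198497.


ln(181) ≈ 5.198497.
2*ln(n) ≈ 10.396994.
sqrt(2*ln(n)) ≈ sqrt(10.396994) ≈ 3.224437.
threshold ≈ 2.73*3.224437 = 8.80271301 ≈ 8.8027.

8.8027


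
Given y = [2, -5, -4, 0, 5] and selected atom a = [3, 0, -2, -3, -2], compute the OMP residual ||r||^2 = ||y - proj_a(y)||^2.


a^T a = 26.
a^T y = 4.
coeff = 4/26 = 2/13.
||r||^2 = 902/13.

902/13


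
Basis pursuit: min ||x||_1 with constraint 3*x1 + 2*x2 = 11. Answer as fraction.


Axis intercepts:
  x1 = 11/3, x2 = 0: L1 = 11/3
  x1 = 0, x2 = 11/2: L1 = 11/2
x* = (11/3, 0)
||x*||_1 = 11/3.

11/3


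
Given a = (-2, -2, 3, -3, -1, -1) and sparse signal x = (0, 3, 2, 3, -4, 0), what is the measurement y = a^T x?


Non-zero terms: ['-2*3', '3*2', '-3*3', '-1*-4']
Products: [-6, 6, -9, 4]
y = sum = -5.

-5


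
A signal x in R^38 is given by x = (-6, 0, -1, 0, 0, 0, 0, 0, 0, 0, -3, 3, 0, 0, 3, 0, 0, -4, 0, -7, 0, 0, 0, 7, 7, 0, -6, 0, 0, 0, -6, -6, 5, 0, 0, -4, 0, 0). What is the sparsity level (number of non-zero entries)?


Non-zero positions: [0, 2, 10, 11, 14, 17, 19, 23, 24, 26, 30, 31, 32, 35].
Sparsity = 14.

14


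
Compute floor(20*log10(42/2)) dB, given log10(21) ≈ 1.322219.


||x||/||e|| = 42/2 = 21.
log10(21) ≈ 1.322219.
20*log10(||x||/||e||) ≈ 20*1.322219 = 26.44438.
floor(26.44438) = 26.

26


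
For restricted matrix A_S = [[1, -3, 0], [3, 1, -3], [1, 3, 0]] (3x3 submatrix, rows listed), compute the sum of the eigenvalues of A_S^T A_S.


Sum of eigenvalues of A_S^T A_S = trace(A_S^T A_S) = sum of squared column norms of A_S.
A_S^T A_S diagonal: [11, 19, 9].
trace = 11 + 19 + 9 = 39.

39


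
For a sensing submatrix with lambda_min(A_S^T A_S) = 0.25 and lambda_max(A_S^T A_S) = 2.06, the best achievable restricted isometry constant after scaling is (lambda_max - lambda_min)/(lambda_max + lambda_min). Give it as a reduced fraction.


lambda_max - lambda_min = 2.06 - 0.25 = 1.81.
lambda_max + lambda_min = 2.06 + 0.25 = 2.31.
delta = 1.81/2.31 = 181/231.

181/231


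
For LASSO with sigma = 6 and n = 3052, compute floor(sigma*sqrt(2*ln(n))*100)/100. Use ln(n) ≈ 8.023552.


ln(3052) ≈ 8.023552.
2*ln(n) ≈ 16.047104.
sqrt(2*ln(n)) ≈ sqrt(16.047104) ≈ 4.005884.
lambda ≈ 6*4.005884 = 24.035304.
floor(lambda*100)/100 = 24.03.

24.03


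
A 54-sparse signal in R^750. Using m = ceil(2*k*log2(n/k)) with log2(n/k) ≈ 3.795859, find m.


log2(n/k) = log2(750/54) ≈ 3.795859.
2*k*log2(n/k) ≈ 2*54*3.795859 = 409.952772.
m = ceil(409.952772) = 410.

410


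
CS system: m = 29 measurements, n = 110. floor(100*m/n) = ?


100*m/n = 100*29/110 ≈ 26.3636.
floor = 26.

26


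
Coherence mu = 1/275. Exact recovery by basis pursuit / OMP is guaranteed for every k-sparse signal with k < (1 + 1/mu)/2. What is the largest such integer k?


1/mu = 275.
1 + 1/mu = 276.
(1 + 1/mu)/2 = 138 is an integer and the inequality is strict, so k_max = 138 - 1 = 137.

137


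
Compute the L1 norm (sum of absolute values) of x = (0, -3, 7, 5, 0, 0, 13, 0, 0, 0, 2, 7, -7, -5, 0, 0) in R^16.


Non-zero entries: [(1, -3), (2, 7), (3, 5), (6, 13), (10, 2), (11, 7), (12, -7), (13, -5)]
Absolute values: [3, 7, 5, 13, 2, 7, 7, 5]
||x||_1 = sum = 49.

49


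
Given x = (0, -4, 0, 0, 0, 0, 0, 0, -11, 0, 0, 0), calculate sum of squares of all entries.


Non-zero entries: [(1, -4), (8, -11)]
Squares: [16, 121]
||x||_2^2 = sum = 137.

137


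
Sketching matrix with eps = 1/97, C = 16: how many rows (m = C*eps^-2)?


1/eps = 97.
(1/eps)^2 = 9409.
m = 16*9409 = 150544.

150544


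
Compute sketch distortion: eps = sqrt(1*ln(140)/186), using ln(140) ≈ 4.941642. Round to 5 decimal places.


ln(140) ≈ 4.941642.
1*ln(N)/m ≈ 1*4.941642/186 ≈ 0.02656797.
eps = sqrt(0.02656797) ≈ 0.1629968 ≈ 0.16300.

0.16300


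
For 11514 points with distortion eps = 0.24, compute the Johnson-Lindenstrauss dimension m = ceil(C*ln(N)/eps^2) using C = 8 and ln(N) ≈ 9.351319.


ln(11514) ≈ 9.351319.
eps^2 = 0.24^2 = 0.0576.
C*ln(N)/eps^2 ≈ 8*9.351319/0.0576 ≈ 1298.7943.
m = ceil(1298.7943) = 1299.

1299


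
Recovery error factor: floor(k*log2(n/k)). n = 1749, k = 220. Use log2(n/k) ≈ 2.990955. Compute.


log2(n/k) = log2(1749/220) ≈ 2.990955.
k*log2(n/k) ≈ 220*2.990955 = 658.0101.
floor(658.0101) = 658.

658


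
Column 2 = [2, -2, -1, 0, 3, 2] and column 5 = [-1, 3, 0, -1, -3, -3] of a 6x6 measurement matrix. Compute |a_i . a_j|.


Inner product: 2*-1 + -2*3 + -1*0 + 0*-1 + 3*-3 + 2*-3
Products: [-2, -6, 0, 0, -9, -6]
Sum = -23.
|dot| = 23.

23


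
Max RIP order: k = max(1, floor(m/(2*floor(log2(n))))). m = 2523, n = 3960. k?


floor(log2(3960)) = 11.
2*11 = 22.
m/(2*floor(log2(n))) = 2523/22 ≈ 114.6818.
floor = 114.
k = max(1, 114) = 114.

114


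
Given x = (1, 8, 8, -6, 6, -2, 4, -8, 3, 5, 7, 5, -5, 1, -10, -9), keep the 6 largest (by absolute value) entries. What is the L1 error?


Sorted |x_i| descending: [10, 9, 8, 8, 8, 7, 6, 6, 5, 5, 5, 4, 3, 2, 1, 1]
Keep top 6: [10, 9, 8, 8, 8, 7]
Tail entries: [6, 6, 5, 5, 5, 4, 3, 2, 1, 1]
L1 error = sum of tail = 38.

38


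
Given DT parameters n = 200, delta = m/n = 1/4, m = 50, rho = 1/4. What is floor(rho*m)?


m = 1/4*200 = 50.
rho = 1/4.
rho*m = 1/4*50 = 12.5.
k = floor(12.5) = 12.

12


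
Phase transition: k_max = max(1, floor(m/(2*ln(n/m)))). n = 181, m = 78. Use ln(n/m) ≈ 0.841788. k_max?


n/m = 181/78.
ln(n/m) ≈ 0.841788.
2*ln(n/m) ≈ 1.683576.
m/(2*ln(n/m)) ≈ 78/1.683576 ≈ 46.33.
floor = 46.
k_max = max(1, 46) = 46.

46


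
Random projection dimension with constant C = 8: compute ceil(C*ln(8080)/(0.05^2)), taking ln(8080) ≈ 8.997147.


ln(8080) ≈ 8.997147.
eps^2 = 0.05^2 = 0.0025.
C*ln(N)/eps^2 ≈ 8*8.997147/0.0025 ≈ 28790.8704.
m = ceil(28790.8704) = 28791.

28791


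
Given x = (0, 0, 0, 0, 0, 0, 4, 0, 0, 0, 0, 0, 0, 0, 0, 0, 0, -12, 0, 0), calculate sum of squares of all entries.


Non-zero entries: [(6, 4), (17, -12)]
Squares: [16, 144]
||x||_2^2 = sum = 160.

160


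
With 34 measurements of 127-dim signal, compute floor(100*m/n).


100*m/n = 100*34/127 ≈ 26.7717.
floor = 26.

26


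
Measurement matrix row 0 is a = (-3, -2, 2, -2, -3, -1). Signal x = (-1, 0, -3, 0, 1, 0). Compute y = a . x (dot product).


Non-zero terms: ['-3*-1', '2*-3', '-3*1']
Products: [3, -6, -3]
y = sum = -6.

-6


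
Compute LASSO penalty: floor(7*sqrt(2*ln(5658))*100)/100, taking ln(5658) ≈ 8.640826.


ln(5658) ≈ 8.640826.
2*ln(n) ≈ 17.281652.
sqrt(2*ln(n)) ≈ sqrt(17.281652) ≈ 4.157121.
lambda ≈ 7*4.157121 = 29.099847.
floor(lambda*100)/100 = 29.09.

29.09


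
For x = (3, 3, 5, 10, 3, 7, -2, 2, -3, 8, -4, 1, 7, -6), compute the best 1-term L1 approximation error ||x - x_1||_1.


Sorted |x_i| descending: [10, 8, 7, 7, 6, 5, 4, 3, 3, 3, 3, 2, 2, 1]
Keep top 1: [10]
Tail entries: [8, 7, 7, 6, 5, 4, 3, 3, 3, 3, 2, 2, 1]
L1 error = sum of tail = 54.

54


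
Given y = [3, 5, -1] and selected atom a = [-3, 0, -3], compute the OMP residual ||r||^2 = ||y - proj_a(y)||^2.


a^T a = 18.
a^T y = -6.
coeff = -6/18 = -1/3.
||r||^2 = 33.

33


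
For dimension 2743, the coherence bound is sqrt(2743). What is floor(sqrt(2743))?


52^2 = 2704 <= 2743 < 2809 = 53^2, so 52 <= sqrt(2743) < 53.
floor(sqrt(2743)) = 52.

52


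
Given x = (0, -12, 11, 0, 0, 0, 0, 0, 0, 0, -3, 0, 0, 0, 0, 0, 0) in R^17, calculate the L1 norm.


Non-zero entries: [(1, -12), (2, 11), (10, -3)]
Absolute values: [12, 11, 3]
||x||_1 = sum = 26.

26


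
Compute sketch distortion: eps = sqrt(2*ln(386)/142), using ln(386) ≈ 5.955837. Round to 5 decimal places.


ln(386) ≈ 5.955837.
2*ln(N)/m ≈ 2*5.955837/142 ≈ 0.08388503.
eps = sqrt(0.08388503) ≈ 0.2896291 ≈ 0.28963.

0.28963


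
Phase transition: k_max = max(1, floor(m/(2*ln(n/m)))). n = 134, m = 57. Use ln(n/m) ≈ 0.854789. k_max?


n/m = 134/57.
ln(n/m) ≈ 0.854789.
2*ln(n/m) ≈ 1.709578.
m/(2*ln(n/m)) ≈ 57/1.709578 ≈ 33.3416.
floor = 33.
k_max = max(1, 33) = 33.

33


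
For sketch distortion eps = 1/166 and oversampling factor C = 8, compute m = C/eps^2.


1/eps = 166.
(1/eps)^2 = 27556.
m = 8*27556 = 220448.

220448


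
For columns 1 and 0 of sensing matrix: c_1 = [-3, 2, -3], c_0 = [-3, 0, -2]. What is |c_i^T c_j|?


Inner product: -3*-3 + 2*0 + -3*-2
Products: [9, 0, 6]
Sum = 15.
|dot| = 15.

15


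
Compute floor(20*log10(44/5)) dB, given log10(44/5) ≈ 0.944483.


||x||/||e|| = 44/5.
log10(44/5) ≈ 0.944483.
20*log10(||x||/||e||) ≈ 20*0.944483 = 18.88966.
floor(18.88966) = 18.

18


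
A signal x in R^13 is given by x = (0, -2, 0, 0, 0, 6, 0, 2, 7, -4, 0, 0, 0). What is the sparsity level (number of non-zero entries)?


Non-zero positions: [1, 5, 7, 8, 9].
Sparsity = 5.

5


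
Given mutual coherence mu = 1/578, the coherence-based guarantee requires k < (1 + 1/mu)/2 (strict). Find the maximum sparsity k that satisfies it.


1/mu = 578.
1 + 1/mu = 579.
(1 + 1/mu)/2 = 289.5 is not an integer, so k_max = floor(289.5) = 289.

289


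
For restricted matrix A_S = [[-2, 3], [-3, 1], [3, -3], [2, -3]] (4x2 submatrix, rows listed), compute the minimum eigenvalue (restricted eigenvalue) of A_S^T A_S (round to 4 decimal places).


A_S^T A_S = [[26, -24], [-24, 28]].
trace = 54.
det = 152.
disc = trace^2 - 4*det = 2916 - 4*152 = 2308.
sqrt(2308) ≈ 48.041649.
lam_min = (54 - sqrt(2308))/2 ≈ (54 - 48.041649)/2 = 2.9791755 ≈ 2.9792.

2.9792


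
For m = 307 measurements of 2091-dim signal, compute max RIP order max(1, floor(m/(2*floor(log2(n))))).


floor(log2(2091)) = 11.
2*11 = 22.
m/(2*floor(log2(n))) = 307/22 ≈ 13.9545.
floor = 13.
k = max(1, 13) = 13.

13


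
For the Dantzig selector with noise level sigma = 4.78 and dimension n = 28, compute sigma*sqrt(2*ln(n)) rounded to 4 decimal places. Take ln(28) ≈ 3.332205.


ln(28) ≈ 3.332205.
2*ln(n) ≈ 6.66441.
sqrt(2*ln(n)) ≈ sqrt(6.66441) ≈ 2.581552.
threshold ≈ 4.78*2.581552 = 12.33981856 ≈ 12.3398.

12.3398


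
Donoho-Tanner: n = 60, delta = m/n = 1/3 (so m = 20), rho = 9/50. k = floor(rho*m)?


m = 1/3*60 = 20.
rho = 9/50.
rho*m = 9/50*20 = 3.6.
k = floor(3.6) = 3.

3


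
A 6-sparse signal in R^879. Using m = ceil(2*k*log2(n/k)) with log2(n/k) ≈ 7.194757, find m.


log2(n/k) = log2(879/6) ≈ 7.194757.
2*k*log2(n/k) ≈ 2*6*7.194757 = 86.337084.
m = ceil(86.337084) = 87.

87


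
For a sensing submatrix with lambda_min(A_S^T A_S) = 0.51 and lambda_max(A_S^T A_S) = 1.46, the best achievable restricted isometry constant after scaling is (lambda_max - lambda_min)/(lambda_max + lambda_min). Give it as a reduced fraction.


lambda_max - lambda_min = 1.46 - 0.51 = 0.95.
lambda_max + lambda_min = 1.46 + 0.51 = 1.97.
delta = 0.95/1.97 = 95/197.

95/197


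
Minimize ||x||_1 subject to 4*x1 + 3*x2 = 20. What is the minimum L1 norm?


Axis intercepts:
  x1 = 5, x2 = 0: L1 = 5
  x1 = 0, x2 = 20/3: L1 = 20/3
x* = (5, 0)
||x*||_1 = 5.

5


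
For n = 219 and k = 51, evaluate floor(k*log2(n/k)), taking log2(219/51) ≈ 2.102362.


log2(n/k) = log2(219/51) ≈ 2.102362.
k*log2(n/k) ≈ 51*2.102362 = 107.220462.
floor(107.220462) = 107.

107


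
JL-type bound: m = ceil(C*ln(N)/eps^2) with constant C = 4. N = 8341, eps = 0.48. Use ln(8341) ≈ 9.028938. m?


ln(8341) ≈ 9.028938.
eps^2 = 0.48^2 = 0.2304.
C*ln(N)/eps^2 ≈ 4*9.028938/0.2304 ≈ 156.7524.
m = ceil(156.7524) = 157.

157


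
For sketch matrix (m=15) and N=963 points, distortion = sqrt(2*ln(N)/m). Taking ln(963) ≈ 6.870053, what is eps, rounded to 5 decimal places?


ln(963) ≈ 6.870053.
2*ln(N)/m ≈ 2*6.870053/15 ≈ 0.91600707.
eps = sqrt(0.91600707) ≈ 0.9570826 ≈ 0.95708.

0.95708


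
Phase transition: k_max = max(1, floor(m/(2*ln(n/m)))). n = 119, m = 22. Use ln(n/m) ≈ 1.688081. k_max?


n/m = 119/22.
ln(n/m) ≈ 1.688081.
2*ln(n/m) ≈ 3.376162.
m/(2*ln(n/m)) ≈ 22/3.376162 ≈ 6.5163.
floor = 6.
k_max = max(1, 6) = 6.

6


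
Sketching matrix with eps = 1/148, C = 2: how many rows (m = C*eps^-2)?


1/eps = 148.
(1/eps)^2 = 21904.
m = 2*21904 = 43808.

43808


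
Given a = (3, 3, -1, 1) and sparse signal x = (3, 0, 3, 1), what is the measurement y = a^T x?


Non-zero terms: ['3*3', '-1*3', '1*1']
Products: [9, -3, 1]
y = sum = 7.

7


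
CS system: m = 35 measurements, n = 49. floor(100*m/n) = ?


100*m/n = 100*35/49 ≈ 71.4286.
floor = 71.

71


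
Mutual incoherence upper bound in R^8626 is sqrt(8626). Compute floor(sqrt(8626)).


92^2 = 8464 <= 8626 < 8649 = 93^2, so 92 <= sqrt(8626) < 93.
floor(sqrt(8626)) = 92.

92


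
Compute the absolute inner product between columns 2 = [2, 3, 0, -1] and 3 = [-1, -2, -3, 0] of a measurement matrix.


Inner product: 2*-1 + 3*-2 + 0*-3 + -1*0
Products: [-2, -6, 0, 0]
Sum = -8.
|dot| = 8.

8


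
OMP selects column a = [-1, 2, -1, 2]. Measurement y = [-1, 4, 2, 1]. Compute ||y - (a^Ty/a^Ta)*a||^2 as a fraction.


a^T a = 10.
a^T y = 9.
coeff = 9/10 = 9/10.
||r||^2 = 139/10.

139/10


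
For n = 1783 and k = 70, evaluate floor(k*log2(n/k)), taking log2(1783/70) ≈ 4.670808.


log2(n/k) = log2(1783/70) ≈ 4.670808.
k*log2(n/k) ≈ 70*4.670808 = 326.95656.
floor(326.95656) = 326.

326


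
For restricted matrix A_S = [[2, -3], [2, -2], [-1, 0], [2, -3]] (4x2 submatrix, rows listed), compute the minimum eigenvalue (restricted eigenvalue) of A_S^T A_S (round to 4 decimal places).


A_S^T A_S = [[13, -16], [-16, 22]].
trace = 35.
det = 30.
disc = trace^2 - 4*det = 1225 - 4*30 = 1105.
sqrt(1105) ≈ 33.241540.
lam_min = (35 - sqrt(1105))/2 ≈ (35 - 33.241540)/2 = 0.87923 ≈ 0.8792.

0.8792


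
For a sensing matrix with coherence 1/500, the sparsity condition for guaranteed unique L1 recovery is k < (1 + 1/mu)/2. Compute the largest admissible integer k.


1/mu = 500.
1 + 1/mu = 501.
(1 + 1/mu)/2 = 250.5 is not an integer, so k_max = floor(250.5) = 250.

250


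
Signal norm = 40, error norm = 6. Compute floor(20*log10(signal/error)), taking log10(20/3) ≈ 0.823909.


||x||/||e|| = 40/6 = 20/3.
log10(20/3) ≈ 0.823909.
20*log10(||x||/||e||) ≈ 20*0.823909 = 16.47818.
floor(16.47818) = 16.

16


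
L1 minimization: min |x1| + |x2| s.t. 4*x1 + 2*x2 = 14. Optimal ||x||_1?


Axis intercepts:
  x1 = 7/2, x2 = 0: L1 = 7/2
  x1 = 0, x2 = 7: L1 = 7
x* = (7/2, 0)
||x*||_1 = 7/2.

7/2


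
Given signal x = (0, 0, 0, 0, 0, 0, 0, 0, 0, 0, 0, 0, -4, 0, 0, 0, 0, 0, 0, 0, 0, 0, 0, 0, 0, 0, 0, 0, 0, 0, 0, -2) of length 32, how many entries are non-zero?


Non-zero positions: [12, 31].
Sparsity = 2.

2


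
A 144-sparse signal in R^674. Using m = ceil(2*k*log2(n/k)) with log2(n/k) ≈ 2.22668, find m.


log2(n/k) = log2(674/144) ≈ 2.22668.
2*k*log2(n/k) ≈ 2*144*2.22668 = 641.28384.
m = ceil(641.28384) = 642.

642


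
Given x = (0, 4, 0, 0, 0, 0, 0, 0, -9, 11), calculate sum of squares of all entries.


Non-zero entries: [(1, 4), (8, -9), (9, 11)]
Squares: [16, 81, 121]
||x||_2^2 = sum = 218.

218


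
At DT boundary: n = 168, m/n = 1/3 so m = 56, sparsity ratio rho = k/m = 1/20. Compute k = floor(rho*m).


m = 1/3*168 = 56.
rho = 1/20.
rho*m = 1/20*56 = 2.8.
k = floor(2.8) = 2.

2


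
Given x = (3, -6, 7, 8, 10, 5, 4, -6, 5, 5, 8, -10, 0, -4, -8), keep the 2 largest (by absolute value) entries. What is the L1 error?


Sorted |x_i| descending: [10, 10, 8, 8, 8, 7, 6, 6, 5, 5, 5, 4, 4, 3, 0]
Keep top 2: [10, 10]
Tail entries: [8, 8, 8, 7, 6, 6, 5, 5, 5, 4, 4, 3, 0]
L1 error = sum of tail = 69.

69


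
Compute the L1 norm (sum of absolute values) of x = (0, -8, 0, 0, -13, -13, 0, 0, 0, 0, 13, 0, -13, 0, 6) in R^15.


Non-zero entries: [(1, -8), (4, -13), (5, -13), (10, 13), (12, -13), (14, 6)]
Absolute values: [8, 13, 13, 13, 13, 6]
||x||_1 = sum = 66.

66


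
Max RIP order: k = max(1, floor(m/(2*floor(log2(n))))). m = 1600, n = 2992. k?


floor(log2(2992)) = 11.
2*11 = 22.
m/(2*floor(log2(n))) = 1600/22 ≈ 72.7273.
floor = 72.
k = max(1, 72) = 72.

72


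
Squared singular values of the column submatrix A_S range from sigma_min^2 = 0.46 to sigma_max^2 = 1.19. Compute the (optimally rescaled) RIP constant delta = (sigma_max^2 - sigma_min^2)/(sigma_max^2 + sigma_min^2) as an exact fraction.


lambda_max - lambda_min = 1.19 - 0.46 = 0.73.
lambda_max + lambda_min = 1.19 + 0.46 = 1.65.
delta = 0.73/1.65 = 73/165.

73/165


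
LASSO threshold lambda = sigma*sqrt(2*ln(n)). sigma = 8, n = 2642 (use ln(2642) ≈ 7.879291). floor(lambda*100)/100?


ln(2642) ≈ 7.879291.
2*ln(n) ≈ 15.758582.
sqrt(2*ln(n)) ≈ sqrt(15.758582) ≈ 3.969708.
lambda ≈ 8*3.969708 = 31.757664.
floor(lambda*100)/100 = 31.75.

31.75


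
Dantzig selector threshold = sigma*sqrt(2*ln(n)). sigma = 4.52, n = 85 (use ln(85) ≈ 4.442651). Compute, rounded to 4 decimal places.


ln(85) ≈ 4.442651.
2*ln(n) ≈ 8.885302.
sqrt(2*ln(n)) ≈ sqrt(8.885302) ≈ 2.980822.
threshold ≈ 4.52*2.980822 = 13.47331544 ≈ 13.4733.

13.4733


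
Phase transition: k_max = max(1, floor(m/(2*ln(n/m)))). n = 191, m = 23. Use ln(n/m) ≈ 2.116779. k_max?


n/m = 191/23.
ln(n/m) ≈ 2.116779.
2*ln(n/m) ≈ 4.233558.
m/(2*ln(n/m)) ≈ 23/4.233558 ≈ 5.4328.
floor = 5.
k_max = max(1, 5) = 5.

5


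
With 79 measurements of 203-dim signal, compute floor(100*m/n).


100*m/n = 100*79/203 ≈ 38.9163.
floor = 38.

38


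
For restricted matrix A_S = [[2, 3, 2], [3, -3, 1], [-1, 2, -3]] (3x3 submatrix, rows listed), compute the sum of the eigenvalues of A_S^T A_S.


Sum of eigenvalues of A_S^T A_S = trace(A_S^T A_S) = sum of squared column norms of A_S.
A_S^T A_S diagonal: [14, 22, 14].
trace = 14 + 22 + 14 = 50.

50


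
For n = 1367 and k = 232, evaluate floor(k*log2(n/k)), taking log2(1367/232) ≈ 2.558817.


log2(n/k) = log2(1367/232) ≈ 2.558817.
k*log2(n/k) ≈ 232*2.558817 = 593.645544.
floor(593.645544) = 593.

593


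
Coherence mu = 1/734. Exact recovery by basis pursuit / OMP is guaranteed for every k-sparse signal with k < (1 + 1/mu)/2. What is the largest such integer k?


1/mu = 734.
1 + 1/mu = 735.
(1 + 1/mu)/2 = 367.5 is not an integer, so k_max = floor(367.5) = 367.

367


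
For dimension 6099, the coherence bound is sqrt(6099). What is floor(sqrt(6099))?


78^2 = 6084 <= 6099 < 6241 = 79^2, so 78 <= sqrt(6099) < 79.
floor(sqrt(6099)) = 78.

78


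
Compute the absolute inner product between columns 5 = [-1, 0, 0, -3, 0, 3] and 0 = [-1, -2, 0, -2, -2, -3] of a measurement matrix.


Inner product: -1*-1 + 0*-2 + 0*0 + -3*-2 + 0*-2 + 3*-3
Products: [1, 0, 0, 6, 0, -9]
Sum = -2.
|dot| = 2.

2


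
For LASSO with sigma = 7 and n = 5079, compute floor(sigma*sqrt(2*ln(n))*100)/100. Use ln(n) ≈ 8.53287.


ln(5079) ≈ 8.53287.
2*ln(n) ≈ 17.06574.
sqrt(2*ln(n)) ≈ sqrt(17.06574) ≈ 4.13107.
lambda ≈ 7*4.13107 = 28.91749.
floor(lambda*100)/100 = 28.91.

28.91


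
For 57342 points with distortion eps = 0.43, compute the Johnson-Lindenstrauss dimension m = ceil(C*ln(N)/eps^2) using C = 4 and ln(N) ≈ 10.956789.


ln(57342) ≈ 10.956789.
eps^2 = 0.43^2 = 0.1849.
C*ln(N)/eps^2 ≈ 4*10.956789/0.1849 ≈ 237.0317.
m = ceil(237.0317) = 238.

238


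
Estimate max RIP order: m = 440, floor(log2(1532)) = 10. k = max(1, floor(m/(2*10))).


floor(log2(1532)) = 10.
2*10 = 20.
m/(2*floor(log2(n))) = 440/20 ≈ 22.0.
floor = 22.
k = max(1, 22) = 22.

22


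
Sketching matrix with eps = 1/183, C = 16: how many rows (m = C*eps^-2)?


1/eps = 183.
(1/eps)^2 = 33489.
m = 16*33489 = 535824.

535824


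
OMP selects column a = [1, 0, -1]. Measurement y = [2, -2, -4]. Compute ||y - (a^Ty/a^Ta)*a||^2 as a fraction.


a^T a = 2.
a^T y = 6.
coeff = 6/2 = 3.
||r||^2 = 6.

6


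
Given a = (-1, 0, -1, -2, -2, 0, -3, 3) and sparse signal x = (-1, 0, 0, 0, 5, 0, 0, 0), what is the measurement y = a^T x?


Non-zero terms: ['-1*-1', '-2*5']
Products: [1, -10]
y = sum = -9.

-9


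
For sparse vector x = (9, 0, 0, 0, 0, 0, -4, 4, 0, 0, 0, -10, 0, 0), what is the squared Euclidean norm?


Non-zero entries: [(0, 9), (6, -4), (7, 4), (11, -10)]
Squares: [81, 16, 16, 100]
||x||_2^2 = sum = 213.

213


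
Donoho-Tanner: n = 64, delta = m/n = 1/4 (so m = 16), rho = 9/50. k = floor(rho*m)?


m = 1/4*64 = 16.
rho = 9/50.
rho*m = 9/50*16 = 2.88.
k = floor(2.88) = 2.

2


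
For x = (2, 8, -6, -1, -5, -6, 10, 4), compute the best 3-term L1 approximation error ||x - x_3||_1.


Sorted |x_i| descending: [10, 8, 6, 6, 5, 4, 2, 1]
Keep top 3: [10, 8, 6]
Tail entries: [6, 5, 4, 2, 1]
L1 error = sum of tail = 18.

18


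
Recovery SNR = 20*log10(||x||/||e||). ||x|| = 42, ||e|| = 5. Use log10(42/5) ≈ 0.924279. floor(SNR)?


||x||/||e|| = 42/5.
log10(42/5) ≈ 0.924279.
20*log10(||x||/||e||) ≈ 20*0.924279 = 18.48558.
floor(18.48558) = 18.

18


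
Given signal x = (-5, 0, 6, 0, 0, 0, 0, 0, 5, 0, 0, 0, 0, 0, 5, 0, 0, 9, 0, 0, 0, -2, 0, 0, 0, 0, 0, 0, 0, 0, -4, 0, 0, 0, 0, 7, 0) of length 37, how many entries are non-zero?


Non-zero positions: [0, 2, 8, 14, 17, 21, 30, 35].
Sparsity = 8.

8


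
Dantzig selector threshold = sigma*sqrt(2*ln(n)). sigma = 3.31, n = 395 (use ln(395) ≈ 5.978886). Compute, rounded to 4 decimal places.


ln(395) ≈ 5.978886.
2*ln(n) ≈ 11.957772.
sqrt(2*ln(n)) ≈ sqrt(11.957772) ≈ 3.458001.
threshold ≈ 3.31*3.458001 = 11.44598331 ≈ 11.4460.

11.4460


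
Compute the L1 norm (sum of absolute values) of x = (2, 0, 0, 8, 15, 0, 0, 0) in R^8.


Non-zero entries: [(0, 2), (3, 8), (4, 15)]
Absolute values: [2, 8, 15]
||x||_1 = sum = 25.

25


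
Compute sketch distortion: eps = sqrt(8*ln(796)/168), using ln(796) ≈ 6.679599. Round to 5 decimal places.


ln(796) ≈ 6.679599.
8*ln(N)/m ≈ 8*6.679599/168 ≈ 0.31807614.
eps = sqrt(0.31807614) ≈ 0.5639824 ≈ 0.56398.

0.56398


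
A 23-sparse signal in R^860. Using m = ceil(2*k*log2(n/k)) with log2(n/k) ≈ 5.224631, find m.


log2(n/k) = log2(860/23) ≈ 5.224631.
2*k*log2(n/k) ≈ 2*23*5.224631 = 240.333026.
m = ceil(240.333026) = 241.

241


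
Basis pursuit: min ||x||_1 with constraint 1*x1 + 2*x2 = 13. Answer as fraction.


Axis intercepts:
  x1 = 13, x2 = 0: L1 = 13
  x1 = 0, x2 = 13/2: L1 = 13/2
x* = (0, 13/2)
||x*||_1 = 13/2.

13/2


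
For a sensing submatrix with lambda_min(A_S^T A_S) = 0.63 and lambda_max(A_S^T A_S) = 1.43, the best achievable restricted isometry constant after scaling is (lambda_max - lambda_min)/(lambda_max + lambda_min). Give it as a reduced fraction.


lambda_max - lambda_min = 1.43 - 0.63 = 0.80.
lambda_max + lambda_min = 1.43 + 0.63 = 2.06.
delta = 0.80/2.06 = 80/206 = 40/103.

40/103


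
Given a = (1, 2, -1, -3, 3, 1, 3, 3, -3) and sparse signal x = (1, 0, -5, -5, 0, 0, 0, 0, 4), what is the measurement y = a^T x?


Non-zero terms: ['1*1', '-1*-5', '-3*-5', '-3*4']
Products: [1, 5, 15, -12]
y = sum = 9.

9


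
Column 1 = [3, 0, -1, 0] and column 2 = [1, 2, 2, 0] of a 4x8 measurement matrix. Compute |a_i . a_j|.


Inner product: 3*1 + 0*2 + -1*2 + 0*0
Products: [3, 0, -2, 0]
Sum = 1.
|dot| = 1.

1


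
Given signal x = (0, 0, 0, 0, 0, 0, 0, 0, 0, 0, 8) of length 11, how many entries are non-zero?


Non-zero positions: [10].
Sparsity = 1.

1


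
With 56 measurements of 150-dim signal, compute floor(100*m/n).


100*m/n = 100*56/150 ≈ 37.3333.
floor = 37.

37


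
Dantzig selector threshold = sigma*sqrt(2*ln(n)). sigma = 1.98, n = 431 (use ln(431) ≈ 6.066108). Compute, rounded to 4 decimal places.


ln(431) ≈ 6.066108.
2*ln(n) ≈ 12.132216.
sqrt(2*ln(n)) ≈ sqrt(12.132216) ≈ 3.483133.
threshold ≈ 1.98*3.483133 = 6.89660334 ≈ 6.8966.

6.8966


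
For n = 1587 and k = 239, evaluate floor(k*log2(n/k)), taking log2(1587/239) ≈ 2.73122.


log2(n/k) = log2(1587/239) ≈ 2.73122.
k*log2(n/k) ≈ 239*2.73122 = 652.76158.
floor(652.76158) = 652.

652


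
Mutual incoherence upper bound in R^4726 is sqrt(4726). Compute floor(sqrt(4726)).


68^2 = 4624 <= 4726 < 4761 = 69^2, so 68 <= sqrt(4726) < 69.
floor(sqrt(4726)) = 68.

68


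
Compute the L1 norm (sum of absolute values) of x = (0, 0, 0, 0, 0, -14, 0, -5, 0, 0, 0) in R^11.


Non-zero entries: [(5, -14), (7, -5)]
Absolute values: [14, 5]
||x||_1 = sum = 19.

19


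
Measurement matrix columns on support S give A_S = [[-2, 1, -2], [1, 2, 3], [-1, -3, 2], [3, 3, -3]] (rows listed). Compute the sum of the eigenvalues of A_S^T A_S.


Sum of eigenvalues of A_S^T A_S = trace(A_S^T A_S) = sum of squared column norms of A_S.
A_S^T A_S diagonal: [15, 23, 26].
trace = 15 + 23 + 26 = 64.

64


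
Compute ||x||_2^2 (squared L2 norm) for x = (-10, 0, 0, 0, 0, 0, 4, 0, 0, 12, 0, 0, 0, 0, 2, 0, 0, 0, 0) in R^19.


Non-zero entries: [(0, -10), (6, 4), (9, 12), (14, 2)]
Squares: [100, 16, 144, 4]
||x||_2^2 = sum = 264.

264


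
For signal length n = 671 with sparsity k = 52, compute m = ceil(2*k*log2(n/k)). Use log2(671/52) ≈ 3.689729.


log2(n/k) = log2(671/52) ≈ 3.689729.
2*k*log2(n/k) ≈ 2*52*3.689729 = 383.731816.
m = ceil(383.731816) = 384.

384


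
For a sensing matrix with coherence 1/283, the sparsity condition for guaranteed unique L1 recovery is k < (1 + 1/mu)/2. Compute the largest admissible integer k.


1/mu = 283.
1 + 1/mu = 284.
(1 + 1/mu)/2 = 142 is an integer and the inequality is strict, so k_max = 142 - 1 = 141.

141


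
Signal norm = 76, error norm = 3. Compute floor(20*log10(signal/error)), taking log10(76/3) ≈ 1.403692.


||x||/||e|| = 76/3.
log10(76/3) ≈ 1.403692.
20*log10(||x||/||e||) ≈ 20*1.403692 = 28.07384.
floor(28.07384) = 28.

28


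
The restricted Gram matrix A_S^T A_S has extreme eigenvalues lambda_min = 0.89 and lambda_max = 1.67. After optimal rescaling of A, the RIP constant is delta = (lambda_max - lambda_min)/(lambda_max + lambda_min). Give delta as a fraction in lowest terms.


lambda_max - lambda_min = 1.67 - 0.89 = 0.78.
lambda_max + lambda_min = 1.67 + 0.89 = 2.56.
delta = 0.78/2.56 = 78/256 = 39/128.

39/128


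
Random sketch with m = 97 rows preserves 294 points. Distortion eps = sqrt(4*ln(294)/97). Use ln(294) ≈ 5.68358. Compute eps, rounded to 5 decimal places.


ln(294) ≈ 5.68358.
4*ln(N)/m ≈ 4*5.68358/97 ≈ 0.23437443.
eps = sqrt(0.23437443) ≈ 0.4841223 ≈ 0.48412.

0.48412


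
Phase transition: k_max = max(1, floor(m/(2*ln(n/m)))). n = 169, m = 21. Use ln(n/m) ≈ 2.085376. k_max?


n/m = 169/21.
ln(n/m) ≈ 2.085376.
2*ln(n/m) ≈ 4.170752.
m/(2*ln(n/m)) ≈ 21/4.170752 ≈ 5.0351.
floor = 5.
k_max = max(1, 5) = 5.

5


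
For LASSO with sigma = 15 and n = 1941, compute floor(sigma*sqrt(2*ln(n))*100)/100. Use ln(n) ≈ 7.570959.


ln(1941) ≈ 7.570959.
2*ln(n) ≈ 15.141918.
sqrt(2*ln(n)) ≈ sqrt(15.141918) ≈ 3.891262.
lambda ≈ 15*3.891262 = 58.36893.
floor(lambda*100)/100 = 58.36.

58.36


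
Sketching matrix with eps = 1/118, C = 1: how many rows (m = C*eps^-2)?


1/eps = 118.
(1/eps)^2 = 13924.
m = 1*13924 = 13924.

13924


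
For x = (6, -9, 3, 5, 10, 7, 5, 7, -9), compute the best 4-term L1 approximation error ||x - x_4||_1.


Sorted |x_i| descending: [10, 9, 9, 7, 7, 6, 5, 5, 3]
Keep top 4: [10, 9, 9, 7]
Tail entries: [7, 6, 5, 5, 3]
L1 error = sum of tail = 26.

26


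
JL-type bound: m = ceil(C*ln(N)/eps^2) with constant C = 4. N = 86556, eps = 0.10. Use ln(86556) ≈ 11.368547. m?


ln(86556) ≈ 11.368547.
eps^2 = 0.10^2 = 0.01.
C*ln(N)/eps^2 ≈ 4*11.368547/0.01 ≈ 4547.4188.
m = ceil(4547.4188) = 4548.

4548


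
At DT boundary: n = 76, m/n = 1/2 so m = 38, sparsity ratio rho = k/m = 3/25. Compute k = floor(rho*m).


m = 1/2*76 = 38.
rho = 3/25.
rho*m = 3/25*38 = 4.56.
k = floor(4.56) = 4.

4


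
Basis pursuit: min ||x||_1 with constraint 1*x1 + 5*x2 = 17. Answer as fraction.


Axis intercepts:
  x1 = 17, x2 = 0: L1 = 17
  x1 = 0, x2 = 17/5: L1 = 17/5
x* = (0, 17/5)
||x*||_1 = 17/5.

17/5


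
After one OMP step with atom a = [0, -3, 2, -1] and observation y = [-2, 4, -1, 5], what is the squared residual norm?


a^T a = 14.
a^T y = -19.
coeff = -19/14 = -19/14.
||r||^2 = 283/14.

283/14


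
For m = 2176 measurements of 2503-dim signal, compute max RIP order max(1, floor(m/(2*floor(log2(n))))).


floor(log2(2503)) = 11.
2*11 = 22.
m/(2*floor(log2(n))) = 2176/22 ≈ 98.9091.
floor = 98.
k = max(1, 98) = 98.

98


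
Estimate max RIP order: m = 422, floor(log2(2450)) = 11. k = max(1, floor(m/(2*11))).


floor(log2(2450)) = 11.
2*11 = 22.
m/(2*floor(log2(n))) = 422/22 ≈ 19.1818.
floor = 19.
k = max(1, 19) = 19.

19


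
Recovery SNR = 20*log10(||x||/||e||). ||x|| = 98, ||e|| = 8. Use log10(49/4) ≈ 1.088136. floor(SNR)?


||x||/||e|| = 98/8 = 49/4.
log10(49/4) ≈ 1.088136.
20*log10(||x||/||e||) ≈ 20*1.088136 = 21.76272.
floor(21.76272) = 21.

21


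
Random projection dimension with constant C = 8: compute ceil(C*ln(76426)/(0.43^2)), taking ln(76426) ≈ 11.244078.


ln(76426) ≈ 11.244078.
eps^2 = 0.43^2 = 0.1849.
C*ln(N)/eps^2 ≈ 8*11.244078/0.1849 ≈ 486.4934.
m = ceil(486.4934) = 487.

487


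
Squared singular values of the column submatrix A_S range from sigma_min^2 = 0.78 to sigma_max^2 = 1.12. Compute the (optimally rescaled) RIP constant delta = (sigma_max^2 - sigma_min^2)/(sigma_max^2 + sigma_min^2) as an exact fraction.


lambda_max - lambda_min = 1.12 - 0.78 = 0.34.
lambda_max + lambda_min = 1.12 + 0.78 = 1.90.
delta = 0.34/1.90 = 34/190 = 17/95.

17/95


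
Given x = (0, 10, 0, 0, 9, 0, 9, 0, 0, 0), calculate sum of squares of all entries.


Non-zero entries: [(1, 10), (4, 9), (6, 9)]
Squares: [100, 81, 81]
||x||_2^2 = sum = 262.

262


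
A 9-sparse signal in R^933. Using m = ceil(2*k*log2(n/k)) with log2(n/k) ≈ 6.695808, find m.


log2(n/k) = log2(933/9) ≈ 6.695808.
2*k*log2(n/k) ≈ 2*9*6.695808 = 120.524544.
m = ceil(120.524544) = 121.

121


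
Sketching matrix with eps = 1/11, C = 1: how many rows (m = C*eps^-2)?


1/eps = 11.
(1/eps)^2 = 121.
m = 1*121 = 121.

121


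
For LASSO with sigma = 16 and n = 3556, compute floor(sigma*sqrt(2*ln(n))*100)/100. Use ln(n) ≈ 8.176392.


ln(3556) ≈ 8.176392.
2*ln(n) ≈ 16.352784.
sqrt(2*ln(n)) ≈ sqrt(16.352784) ≈ 4.043858.
lambda ≈ 16*4.043858 = 64.701728.
floor(lambda*100)/100 = 64.70.

64.70


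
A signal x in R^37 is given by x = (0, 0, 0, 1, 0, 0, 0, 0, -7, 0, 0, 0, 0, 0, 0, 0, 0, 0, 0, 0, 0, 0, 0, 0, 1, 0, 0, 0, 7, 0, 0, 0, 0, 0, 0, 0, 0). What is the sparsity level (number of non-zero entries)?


Non-zero positions: [3, 8, 24, 28].
Sparsity = 4.

4


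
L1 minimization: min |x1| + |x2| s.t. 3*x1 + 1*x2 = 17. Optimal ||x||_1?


Axis intercepts:
  x1 = 17/3, x2 = 0: L1 = 17/3
  x1 = 0, x2 = 17: L1 = 17
x* = (17/3, 0)
||x*||_1 = 17/3.

17/3


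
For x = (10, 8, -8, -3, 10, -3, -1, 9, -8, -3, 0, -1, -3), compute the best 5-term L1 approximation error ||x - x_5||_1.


Sorted |x_i| descending: [10, 10, 9, 8, 8, 8, 3, 3, 3, 3, 1, 1, 0]
Keep top 5: [10, 10, 9, 8, 8]
Tail entries: [8, 3, 3, 3, 3, 1, 1, 0]
L1 error = sum of tail = 22.

22


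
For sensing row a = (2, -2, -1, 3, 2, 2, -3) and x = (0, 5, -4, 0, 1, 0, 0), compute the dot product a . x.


Non-zero terms: ['-2*5', '-1*-4', '2*1']
Products: [-10, 4, 2]
y = sum = -4.

-4


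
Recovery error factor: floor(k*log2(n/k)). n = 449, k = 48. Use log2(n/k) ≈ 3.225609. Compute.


log2(n/k) = log2(449/48) ≈ 3.225609.
k*log2(n/k) ≈ 48*3.225609 = 154.829232.
floor(154.829232) = 154.

154


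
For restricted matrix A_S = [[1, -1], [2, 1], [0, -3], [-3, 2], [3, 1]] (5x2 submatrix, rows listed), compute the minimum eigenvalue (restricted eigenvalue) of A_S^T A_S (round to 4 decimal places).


A_S^T A_S = [[23, -2], [-2, 16]].
trace = 39.
det = 364.
disc = trace^2 - 4*det = 1521 - 4*364 = 65.
sqrt(65) ≈ 8.062258.
lam_min = (39 - sqrt(65))/2 ≈ (39 - 8.062258)/2 = 15.468871 ≈ 15.4689.

15.4689


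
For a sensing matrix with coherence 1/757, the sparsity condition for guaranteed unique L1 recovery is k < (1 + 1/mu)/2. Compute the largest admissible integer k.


1/mu = 757.
1 + 1/mu = 758.
(1 + 1/mu)/2 = 379 is an integer and the inequality is strict, so k_max = 379 - 1 = 378.

378


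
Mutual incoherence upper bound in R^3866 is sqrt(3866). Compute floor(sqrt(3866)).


62^2 = 3844 <= 3866 < 3969 = 63^2, so 62 <= sqrt(3866) < 63.
floor(sqrt(3866)) = 62.

62


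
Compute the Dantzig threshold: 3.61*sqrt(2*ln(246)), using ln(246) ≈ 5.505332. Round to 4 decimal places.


ln(246) ≈ 5.505332.
2*ln(n) ≈ 11.010664.
sqrt(2*ln(n)) ≈ sqrt(11.010664) ≈ 3.318232.
threshold ≈ 3.61*3.318232 = 11.97881752 ≈ 11.9788.

11.9788


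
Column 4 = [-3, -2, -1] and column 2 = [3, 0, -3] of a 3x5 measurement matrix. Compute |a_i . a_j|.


Inner product: -3*3 + -2*0 + -1*-3
Products: [-9, 0, 3]
Sum = -6.
|dot| = 6.

6


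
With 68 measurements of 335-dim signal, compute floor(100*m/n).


100*m/n = 100*68/335 ≈ 20.2985.
floor = 20.

20


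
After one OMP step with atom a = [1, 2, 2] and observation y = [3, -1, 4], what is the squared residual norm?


a^T a = 9.
a^T y = 9.
coeff = 9/9 = 1.
||r||^2 = 17.

17


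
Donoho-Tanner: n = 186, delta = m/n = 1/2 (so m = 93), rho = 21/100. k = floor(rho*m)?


m = 1/2*186 = 93.
rho = 21/100.
rho*m = 21/100*93 = 19.53.
k = floor(19.53) = 19.

19


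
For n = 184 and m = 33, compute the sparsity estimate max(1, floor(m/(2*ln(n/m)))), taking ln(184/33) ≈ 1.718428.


n/m = 184/33.
ln(n/m) ≈ 1.718428.
2*ln(n/m) ≈ 3.436856.
m/(2*ln(n/m)) ≈ 33/3.436856 ≈ 9.6018.
floor = 9.
k_max = max(1, 9) = 9.

9


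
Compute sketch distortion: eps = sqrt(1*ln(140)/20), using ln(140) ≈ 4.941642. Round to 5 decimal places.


ln(140) ≈ 4.941642.
1*ln(N)/m ≈ 1*4.941642/20 ≈ 0.2470821.
eps = sqrt(0.2470821) ≈ 0.4970735 ≈ 0.49707.

0.49707


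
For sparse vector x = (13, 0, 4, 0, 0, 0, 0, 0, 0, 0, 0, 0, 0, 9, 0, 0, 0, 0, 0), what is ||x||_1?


Non-zero entries: [(0, 13), (2, 4), (13, 9)]
Absolute values: [13, 4, 9]
||x||_1 = sum = 26.

26


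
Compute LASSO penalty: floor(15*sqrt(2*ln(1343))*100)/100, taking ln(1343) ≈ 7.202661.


ln(1343) ≈ 7.202661.
2*ln(n) ≈ 14.405322.
sqrt(2*ln(n)) ≈ sqrt(14.405322) ≈ 3.795434.
lambda ≈ 15*3.795434 = 56.93151.
floor(lambda*100)/100 = 56.93.

56.93


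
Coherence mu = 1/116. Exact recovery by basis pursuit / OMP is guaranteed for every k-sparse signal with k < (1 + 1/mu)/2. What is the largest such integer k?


1/mu = 116.
1 + 1/mu = 117.
(1 + 1/mu)/2 = 58.5 is not an integer, so k_max = floor(58.5) = 58.

58


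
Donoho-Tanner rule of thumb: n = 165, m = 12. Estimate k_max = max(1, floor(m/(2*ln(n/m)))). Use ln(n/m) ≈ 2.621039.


n/m = 165/12 = 55/4.
ln(n/m) ≈ 2.621039.
2*ln(n/m) ≈ 5.242078.
m/(2*ln(n/m)) ≈ 12/5.242078 ≈ 2.2892.
floor = 2.
k_max = max(1, 2) = 2.

2


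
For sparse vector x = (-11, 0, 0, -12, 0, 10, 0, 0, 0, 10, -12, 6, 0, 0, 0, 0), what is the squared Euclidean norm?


Non-zero entries: [(0, -11), (3, -12), (5, 10), (9, 10), (10, -12), (11, 6)]
Squares: [121, 144, 100, 100, 144, 36]
||x||_2^2 = sum = 645.

645


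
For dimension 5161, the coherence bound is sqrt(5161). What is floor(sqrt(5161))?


71^2 = 5041 <= 5161 < 5184 = 72^2, so 71 <= sqrt(5161) < 72.
floor(sqrt(5161)) = 71.

71


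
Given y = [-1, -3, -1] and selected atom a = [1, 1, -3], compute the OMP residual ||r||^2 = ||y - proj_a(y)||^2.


a^T a = 11.
a^T y = -1.
coeff = -1/11 = -1/11.
||r||^2 = 120/11.

120/11


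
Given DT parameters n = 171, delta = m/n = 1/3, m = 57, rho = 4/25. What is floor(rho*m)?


m = 1/3*171 = 57.
rho = 4/25.
rho*m = 4/25*57 = 9.12.
k = floor(9.12) = 9.

9


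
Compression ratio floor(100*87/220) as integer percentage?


100*m/n = 100*87/220 ≈ 39.5455.
floor = 39.

39


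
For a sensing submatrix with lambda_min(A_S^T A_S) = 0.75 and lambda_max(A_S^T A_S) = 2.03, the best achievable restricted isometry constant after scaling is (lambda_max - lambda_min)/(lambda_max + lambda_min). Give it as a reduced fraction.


lambda_max - lambda_min = 2.03 - 0.75 = 1.28.
lambda_max + lambda_min = 2.03 + 0.75 = 2.78.
delta = 1.28/2.78 = 128/278 = 64/139.

64/139


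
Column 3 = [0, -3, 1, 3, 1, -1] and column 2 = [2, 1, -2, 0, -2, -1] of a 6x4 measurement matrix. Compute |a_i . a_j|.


Inner product: 0*2 + -3*1 + 1*-2 + 3*0 + 1*-2 + -1*-1
Products: [0, -3, -2, 0, -2, 1]
Sum = -6.
|dot| = 6.

6


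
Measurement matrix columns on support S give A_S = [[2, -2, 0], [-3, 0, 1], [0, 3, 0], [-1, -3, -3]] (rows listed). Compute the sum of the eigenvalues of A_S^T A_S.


Sum of eigenvalues of A_S^T A_S = trace(A_S^T A_S) = sum of squared column norms of A_S.
A_S^T A_S diagonal: [14, 22, 10].
trace = 14 + 22 + 10 = 46.

46


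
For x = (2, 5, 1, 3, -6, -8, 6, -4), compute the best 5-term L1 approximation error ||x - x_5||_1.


Sorted |x_i| descending: [8, 6, 6, 5, 4, 3, 2, 1]
Keep top 5: [8, 6, 6, 5, 4]
Tail entries: [3, 2, 1]
L1 error = sum of tail = 6.

6


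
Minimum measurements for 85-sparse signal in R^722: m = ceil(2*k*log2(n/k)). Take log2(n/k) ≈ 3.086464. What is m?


log2(n/k) = log2(722/85) ≈ 3.086464.
2*k*log2(n/k) ≈ 2*85*3.086464 = 524.69888.
m = ceil(524.69888) = 525.

525


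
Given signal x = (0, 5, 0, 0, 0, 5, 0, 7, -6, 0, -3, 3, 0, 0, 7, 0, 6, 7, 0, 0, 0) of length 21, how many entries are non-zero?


Non-zero positions: [1, 5, 7, 8, 10, 11, 14, 16, 17].
Sparsity = 9.

9


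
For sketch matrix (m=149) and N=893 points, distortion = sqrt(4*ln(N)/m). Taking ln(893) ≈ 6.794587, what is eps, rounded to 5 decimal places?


ln(893) ≈ 6.794587.
4*ln(N)/m ≈ 4*6.794587/149 ≈ 0.18240502.
eps = sqrt(0.18240502) ≈ 0.427089 ≈ 0.42709.

0.42709


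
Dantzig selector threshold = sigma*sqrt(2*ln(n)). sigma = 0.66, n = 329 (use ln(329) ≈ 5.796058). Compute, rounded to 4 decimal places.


ln(329) ≈ 5.796058.
2*ln(n) ≈ 11.592116.
sqrt(2*ln(n)) ≈ sqrt(11.592116) ≈ 3.40472.
threshold ≈ 0.66*3.40472 = 2.2471152 ≈ 2.2471.

2.2471


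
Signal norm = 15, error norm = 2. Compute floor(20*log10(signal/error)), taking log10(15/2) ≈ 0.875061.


||x||/||e|| = 15/2.
log10(15/2) ≈ 0.875061.
20*log10(||x||/||e||) ≈ 20*0.875061 = 17.50122.
floor(17.50122) = 17.

17


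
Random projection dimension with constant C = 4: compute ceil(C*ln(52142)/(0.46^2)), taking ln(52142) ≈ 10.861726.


ln(52142) ≈ 10.861726.
eps^2 = 0.46^2 = 0.2116.
C*ln(N)/eps^2 ≈ 4*10.861726/0.2116 ≈ 205.3256.
m = ceil(205.3256) = 206.

206


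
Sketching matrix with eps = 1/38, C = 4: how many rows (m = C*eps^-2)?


1/eps = 38.
(1/eps)^2 = 1444.
m = 4*1444 = 5776.

5776


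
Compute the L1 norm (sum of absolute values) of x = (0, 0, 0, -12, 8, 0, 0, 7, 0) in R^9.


Non-zero entries: [(3, -12), (4, 8), (7, 7)]
Absolute values: [12, 8, 7]
||x||_1 = sum = 27.

27


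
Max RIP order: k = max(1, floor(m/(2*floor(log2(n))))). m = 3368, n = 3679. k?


floor(log2(3679)) = 11.
2*11 = 22.
m/(2*floor(log2(n))) = 3368/22 ≈ 153.0909.
floor = 153.
k = max(1, 153) = 153.

153


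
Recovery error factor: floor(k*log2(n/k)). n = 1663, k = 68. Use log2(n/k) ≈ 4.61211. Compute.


log2(n/k) = log2(1663/68) ≈ 4.61211.
k*log2(n/k) ≈ 68*4.61211 = 313.62348.
floor(313.62348) = 313.

313
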